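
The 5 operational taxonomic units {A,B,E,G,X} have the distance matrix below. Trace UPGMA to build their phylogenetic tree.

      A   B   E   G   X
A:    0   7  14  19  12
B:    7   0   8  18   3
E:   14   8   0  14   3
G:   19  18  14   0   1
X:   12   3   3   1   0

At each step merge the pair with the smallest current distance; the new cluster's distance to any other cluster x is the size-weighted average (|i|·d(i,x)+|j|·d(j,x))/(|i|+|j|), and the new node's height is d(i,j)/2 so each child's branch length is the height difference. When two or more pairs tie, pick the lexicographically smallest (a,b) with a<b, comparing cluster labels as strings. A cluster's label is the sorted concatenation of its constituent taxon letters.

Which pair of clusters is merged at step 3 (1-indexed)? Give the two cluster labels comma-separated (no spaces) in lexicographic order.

iteration 1: select G,X (d=1); attach at lengths (1/2, 1/2); label the merged cluster GX
  updated: d(A,GX)=31/2, d(B,GX)=21/2, d(E,GX)=17/2
iteration 2: select A,B (d=7); attach at lengths (7/2, 7/2); label the merged cluster AB
  updated: d(AB,E)=11, d(AB,GX)=13
iteration 3: select E,GX (d=17/2); attach at lengths (17/4, 15/4); label the merged cluster EGX
  updated: d(AB,EGX)=37/3
iteration 4: select AB,EGX (d=37/3); attach at lengths (8/3, 23/12); label the merged cluster ABEGX
final tree: ((A:7/2,B:7/2):8/3,(E:17/4,(G:1/2,X:1/2):15/4):23/12)
total length: 247/12

E,GX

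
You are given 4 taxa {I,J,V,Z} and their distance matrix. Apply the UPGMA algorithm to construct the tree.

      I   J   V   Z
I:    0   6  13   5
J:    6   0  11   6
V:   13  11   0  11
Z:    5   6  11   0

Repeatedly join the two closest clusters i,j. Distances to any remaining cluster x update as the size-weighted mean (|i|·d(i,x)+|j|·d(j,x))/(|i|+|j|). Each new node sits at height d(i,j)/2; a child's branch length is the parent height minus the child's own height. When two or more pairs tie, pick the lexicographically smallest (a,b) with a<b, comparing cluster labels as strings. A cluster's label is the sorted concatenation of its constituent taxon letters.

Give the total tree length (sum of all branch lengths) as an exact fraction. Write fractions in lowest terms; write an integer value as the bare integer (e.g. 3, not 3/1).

103/6

1. join I+Z (d=5) ⇒ IZ; edges |I|=5/2, |Z|=5/2
  updated: d(IZ,J)=6, d(IZ,V)=12
2. join IZ+J (d=6) ⇒ IJZ; edges |IZ|=1/2, |J|=3
  updated: d(IJZ,V)=35/3
3. join IJZ+V (d=35/3) ⇒ IJVZ; edges |IJZ|=17/6, |V|=35/6
final tree: (((I:5/2,Z:5/2):1/2,J:3):17/6,V:35/6)
total length: 103/6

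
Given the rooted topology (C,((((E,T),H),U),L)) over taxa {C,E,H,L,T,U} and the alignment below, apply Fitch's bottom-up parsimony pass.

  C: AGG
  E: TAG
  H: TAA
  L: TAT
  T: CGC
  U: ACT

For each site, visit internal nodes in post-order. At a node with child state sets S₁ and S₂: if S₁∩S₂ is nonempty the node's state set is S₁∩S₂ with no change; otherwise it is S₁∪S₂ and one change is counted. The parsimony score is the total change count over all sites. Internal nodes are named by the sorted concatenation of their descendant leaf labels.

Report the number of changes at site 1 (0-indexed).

3

site 0, node ET: E={T} ∪ T={C} → {C,T} (+1)
site 0, node EHT: ET={C,T} ∩ H={T} → {T} (+0)
site 0, node EHTU: EHT={T} ∪ U={A} → {A,T} (+1)
site 0, node EHLTU: EHTU={A,T} ∩ L={T} → {T} (+0)
site 0, node CEHLTU: C={A} ∪ EHLTU={T} → {A,T} (+1)
site 1, node ET: E={A} ∪ T={G} → {A,G} (+1)
site 1, node EHT: ET={A,G} ∩ H={A} → {A} (+0)
site 1, node EHTU: EHT={A} ∪ U={C} → {A,C} (+1)
site 1, node EHLTU: EHTU={A,C} ∩ L={A} → {A} (+0)
site 1, node CEHLTU: C={G} ∪ EHLTU={A} → {A,G} (+1)
site 2, node ET: E={G} ∪ T={C} → {C,G} (+1)
site 2, node EHT: ET={C,G} ∪ H={A} → {A,C,G} (+1)
site 2, node EHTU: EHT={A,C,G} ∪ U={T} → {A,C,G,T} (+1)
site 2, node EHLTU: EHTU={A,C,G,T} ∩ L={T} → {T} (+0)
site 2, node CEHLTU: C={G} ∪ EHLTU={T} → {G,T} (+1)
per-site changes: [3, 3, 4]; total = 10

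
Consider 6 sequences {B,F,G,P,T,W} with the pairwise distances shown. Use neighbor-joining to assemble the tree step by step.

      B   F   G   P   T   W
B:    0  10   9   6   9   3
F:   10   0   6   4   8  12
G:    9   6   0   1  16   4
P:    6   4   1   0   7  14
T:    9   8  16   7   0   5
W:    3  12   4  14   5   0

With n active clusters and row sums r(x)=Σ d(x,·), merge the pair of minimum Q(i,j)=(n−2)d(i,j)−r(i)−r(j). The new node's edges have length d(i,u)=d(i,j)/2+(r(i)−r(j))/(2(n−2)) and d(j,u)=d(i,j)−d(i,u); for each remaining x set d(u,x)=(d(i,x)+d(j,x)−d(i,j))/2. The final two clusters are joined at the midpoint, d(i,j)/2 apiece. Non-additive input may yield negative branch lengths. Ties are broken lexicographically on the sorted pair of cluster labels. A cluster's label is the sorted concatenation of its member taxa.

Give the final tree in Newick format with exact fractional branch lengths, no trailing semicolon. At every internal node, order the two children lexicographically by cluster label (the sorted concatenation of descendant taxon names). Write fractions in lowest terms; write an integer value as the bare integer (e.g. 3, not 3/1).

(((B:33/16,W:15/16):31/16,(F:17/6,(G:1,P:0):5/3):59/16):57/32,T:57/32)

iteration 1: select G,P (d=1, Q=-64); attach at lengths (1, 0); label the merged cluster GP
  updated: d(B,GP)=7, d(F,GP)=9/2, d(GP,T)=11, d(GP,W)=17/2
iteration 2: select F,GP (d=9/2, Q=-52); attach at lengths (17/6, 5/3); label the merged cluster FGP
  updated: d(B,FGP)=25/4, d(FGP,T)=29/4, d(FGP,W)=8
iteration 3: select B,W (d=3, Q=-113/4); attach at lengths (33/16, 15/16); label the merged cluster BW
  updated: d(BW,FGP)=45/8, d(BW,T)=11/2
iteration 4: select BW,FGP (d=45/8, Q=-147/8); attach at lengths (31/16, 59/16); label the merged cluster BFGPW
  updated: d(BFGPW,T)=57/16
iteration 5: select BFGPW,T (d=57/16); attach at lengths (57/32, 57/32); label the merged cluster BFGPTW
final tree: (((B:33/16,W:15/16):31/16,(F:17/6,(G:1,P:0):5/3):59/16):57/32,T:57/32)
total length: 283/16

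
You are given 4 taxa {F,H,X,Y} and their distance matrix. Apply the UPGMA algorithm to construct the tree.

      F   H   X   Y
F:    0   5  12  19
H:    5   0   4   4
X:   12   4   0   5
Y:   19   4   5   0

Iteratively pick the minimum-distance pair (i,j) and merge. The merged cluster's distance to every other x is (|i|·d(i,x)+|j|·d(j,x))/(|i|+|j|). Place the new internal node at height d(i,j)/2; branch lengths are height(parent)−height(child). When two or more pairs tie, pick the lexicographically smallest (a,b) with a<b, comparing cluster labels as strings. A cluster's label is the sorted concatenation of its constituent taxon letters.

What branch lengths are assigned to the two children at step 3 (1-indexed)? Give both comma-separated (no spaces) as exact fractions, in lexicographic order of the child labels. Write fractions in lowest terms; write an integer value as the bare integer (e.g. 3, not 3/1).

6,15/4

step 1: merge (H,X) at d=4; branch lengths H→2, X→2; new cluster HX
  updated: d(F,HX)=17/2, d(HX,Y)=9/2
step 2: merge (HX,Y) at d=9/2; branch lengths HX→1/4, Y→9/4; new cluster HXY
  updated: d(F,HXY)=12
step 3: merge (F,HXY) at d=12; branch lengths F→6, HXY→15/4; new cluster FHXY
final tree: (F:6,((H:2,X:2):1/4,Y:9/4):15/4)
total length: 65/4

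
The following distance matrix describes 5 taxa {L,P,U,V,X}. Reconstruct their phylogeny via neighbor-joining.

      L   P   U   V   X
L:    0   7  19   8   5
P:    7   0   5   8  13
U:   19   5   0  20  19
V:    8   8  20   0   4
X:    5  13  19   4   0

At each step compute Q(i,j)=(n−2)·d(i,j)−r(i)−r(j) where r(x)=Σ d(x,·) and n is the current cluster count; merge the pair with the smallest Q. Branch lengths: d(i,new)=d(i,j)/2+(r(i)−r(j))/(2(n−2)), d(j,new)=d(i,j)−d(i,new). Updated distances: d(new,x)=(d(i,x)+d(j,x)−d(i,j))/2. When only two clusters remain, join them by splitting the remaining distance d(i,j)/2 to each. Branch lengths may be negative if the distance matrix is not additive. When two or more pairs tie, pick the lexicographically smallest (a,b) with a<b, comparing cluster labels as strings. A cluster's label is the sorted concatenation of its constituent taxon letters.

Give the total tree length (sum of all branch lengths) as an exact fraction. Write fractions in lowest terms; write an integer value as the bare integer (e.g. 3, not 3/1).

1. join P+U (d=5, Q=-81) ⇒ PU; edges |P|=-5/2, |U|=15/2
  updated: d(L,PU)=21/2, d(PU,V)=23/2, d(PU,X)=27/2
2. join L+PU (d=21/2, Q=-38) ⇒ LPU; edges |L|=9/4, |PU|=33/4
  updated: d(LPU,V)=9/2, d(LPU,X)=4
3. join LPU+V (d=9/2, Q=-25/2) ⇒ LPUV; edges |LPU|=9/4, |V|=9/4
  updated: d(LPUV,X)=7/4
4. join LPUV+X (d=7/4) ⇒ LPUVX; edges |LPUV|=7/8, |X|=7/8
final tree: (((L:9/4,(P:-5/2,U:15/2):33/4):9/4,V:9/4):7/8,X:7/8)
total length: 87/4

87/4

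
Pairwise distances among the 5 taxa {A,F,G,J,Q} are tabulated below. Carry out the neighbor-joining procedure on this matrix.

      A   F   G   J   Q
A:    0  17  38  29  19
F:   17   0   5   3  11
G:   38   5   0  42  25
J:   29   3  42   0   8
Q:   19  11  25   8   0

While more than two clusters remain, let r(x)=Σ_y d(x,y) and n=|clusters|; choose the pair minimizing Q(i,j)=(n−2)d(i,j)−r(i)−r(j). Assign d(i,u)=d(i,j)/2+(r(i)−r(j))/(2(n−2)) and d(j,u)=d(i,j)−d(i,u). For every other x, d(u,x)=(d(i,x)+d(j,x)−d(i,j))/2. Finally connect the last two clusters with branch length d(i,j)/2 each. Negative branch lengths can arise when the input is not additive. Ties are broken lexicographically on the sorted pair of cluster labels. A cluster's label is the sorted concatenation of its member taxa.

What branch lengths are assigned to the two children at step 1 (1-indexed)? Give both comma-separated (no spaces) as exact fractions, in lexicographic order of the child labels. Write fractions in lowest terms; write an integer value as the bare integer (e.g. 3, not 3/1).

step 1: merge (F,G) at d=5, Q=-131; branch lengths F→-59/6, G→89/6; new cluster FG
  updated: d(A,FG)=25, d(FG,J)=20, d(FG,Q)=31/2
step 2: merge (A,FG) at d=25, Q=-167/2; branch lengths A→125/8, FG→75/8; new cluster AFG
  updated: d(AFG,J)=12, d(AFG,Q)=19/4
step 3: merge (AFG,J) at d=12, Q=-99/4; branch lengths AFG→35/8, J→61/8; new cluster AFGJ
  updated: d(AFGJ,Q)=3/8
step 4: merge (AFGJ,Q) at d=3/8; branch lengths AFGJ→3/16, Q→3/16; new cluster AFGJQ
final tree: (((A:125/8,(F:-59/6,G:89/6):75/8):35/8,J:61/8):3/16,Q:3/16)
total length: 339/8

-59/6,89/6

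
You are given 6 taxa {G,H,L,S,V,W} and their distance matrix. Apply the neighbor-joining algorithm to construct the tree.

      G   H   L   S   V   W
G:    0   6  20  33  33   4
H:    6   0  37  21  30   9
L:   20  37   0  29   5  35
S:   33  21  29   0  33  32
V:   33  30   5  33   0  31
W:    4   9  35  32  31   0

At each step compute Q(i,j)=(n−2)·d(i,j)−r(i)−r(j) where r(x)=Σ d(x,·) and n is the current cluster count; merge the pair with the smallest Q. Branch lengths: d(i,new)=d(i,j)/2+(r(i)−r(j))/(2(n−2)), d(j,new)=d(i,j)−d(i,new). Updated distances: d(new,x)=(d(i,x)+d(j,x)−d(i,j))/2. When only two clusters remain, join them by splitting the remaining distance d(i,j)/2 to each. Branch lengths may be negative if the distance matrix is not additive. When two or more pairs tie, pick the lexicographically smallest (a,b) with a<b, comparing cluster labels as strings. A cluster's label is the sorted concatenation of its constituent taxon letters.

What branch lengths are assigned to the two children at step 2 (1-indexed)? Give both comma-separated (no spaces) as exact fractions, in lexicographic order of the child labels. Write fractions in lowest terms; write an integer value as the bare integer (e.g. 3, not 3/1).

85/6,43/3

1. join L+V (d=5, Q=-238) ⇒ LV; edges |L|=7/4, |V|=13/4
  updated: d(G,LV)=24, d(H,LV)=31, d(LV,S)=57/2, d(LV,W)=61/2
2. join LV+S (d=57/2, Q=-143) ⇒ LSV; edges |LV|=85/6, |S|=43/3
  updated: d(G,LSV)=57/4, d(H,LSV)=47/4, d(LSV,W)=17
3. join G+W (d=4, Q=-185/4) ⇒ GW; edges |G|=9/16, |W|=55/16
  updated: d(GW,H)=11/2, d(GW,LSV)=109/8
4. join GW+H (d=11/2, Q=-247/8) ⇒ GHW; edges |GW|=59/16, |H|=29/16
  updated: d(GHW,LSV)=159/16
5. join GHW+LSV (d=159/16) ⇒ GHLSVW; edges |GHW|=159/32, |LSV|=159/32
final tree: (((G:9/16,W:55/16):59/16,H:29/16):159/32,((L:7/4,V:13/4):85/6,S:43/3):159/32)
total length: 847/16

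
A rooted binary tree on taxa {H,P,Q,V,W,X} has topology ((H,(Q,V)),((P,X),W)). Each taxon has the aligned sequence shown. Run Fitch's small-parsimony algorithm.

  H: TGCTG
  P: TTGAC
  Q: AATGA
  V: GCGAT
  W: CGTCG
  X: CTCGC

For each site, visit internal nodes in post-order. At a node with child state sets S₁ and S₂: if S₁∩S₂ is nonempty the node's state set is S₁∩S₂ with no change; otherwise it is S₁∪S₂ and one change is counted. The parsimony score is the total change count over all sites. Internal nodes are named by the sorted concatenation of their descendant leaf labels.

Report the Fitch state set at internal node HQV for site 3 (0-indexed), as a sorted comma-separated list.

[col 0] QV: children Q:{A}, V:{G} ∪→ {A,G}; cost 1
[col 0] HQV: children H:{T}, QV:{A,G} ∪→ {A,G,T}; cost 1
[col 0] PX: children P:{T}, X:{C} ∪→ {C,T}; cost 1
[col 0] PWX: children PX:{C,T}, W:{C} ∩→ {C}; cost 0
[col 0] HPQVWX: children HQV:{A,G,T}, PWX:{C} ∪→ {A,C,G,T}; cost 1
[col 1] QV: children Q:{A}, V:{C} ∪→ {A,C}; cost 1
[col 1] HQV: children H:{G}, QV:{A,C} ∪→ {A,C,G}; cost 1
[col 1] PX: children P:{T}, X:{T} ∩→ {T}; cost 0
[col 1] PWX: children PX:{T}, W:{G} ∪→ {G,T}; cost 1
[col 1] HPQVWX: children HQV:{A,C,G}, PWX:{G,T} ∩→ {G}; cost 0
[col 2] QV: children Q:{T}, V:{G} ∪→ {G,T}; cost 1
[col 2] HQV: children H:{C}, QV:{G,T} ∪→ {C,G,T}; cost 1
[col 2] PX: children P:{G}, X:{C} ∪→ {C,G}; cost 1
[col 2] PWX: children PX:{C,G}, W:{T} ∪→ {C,G,T}; cost 1
[col 2] HPQVWX: children HQV:{C,G,T}, PWX:{C,G,T} ∩→ {C,G,T}; cost 0
[col 3] QV: children Q:{G}, V:{A} ∪→ {A,G}; cost 1
[col 3] HQV: children H:{T}, QV:{A,G} ∪→ {A,G,T}; cost 1
[col 3] PX: children P:{A}, X:{G} ∪→ {A,G}; cost 1
[col 3] PWX: children PX:{A,G}, W:{C} ∪→ {A,C,G}; cost 1
[col 3] HPQVWX: children HQV:{A,G,T}, PWX:{A,C,G} ∩→ {A,G}; cost 0
[col 4] QV: children Q:{A}, V:{T} ∪→ {A,T}; cost 1
[col 4] HQV: children H:{G}, QV:{A,T} ∪→ {A,G,T}; cost 1
[col 4] PX: children P:{C}, X:{C} ∩→ {C}; cost 0
[col 4] PWX: children PX:{C}, W:{G} ∪→ {C,G}; cost 1
[col 4] HPQVWX: children HQV:{A,G,T}, PWX:{C,G} ∩→ {G}; cost 0
per-site changes: [4, 3, 4, 4, 3]; total = 18

A,G,T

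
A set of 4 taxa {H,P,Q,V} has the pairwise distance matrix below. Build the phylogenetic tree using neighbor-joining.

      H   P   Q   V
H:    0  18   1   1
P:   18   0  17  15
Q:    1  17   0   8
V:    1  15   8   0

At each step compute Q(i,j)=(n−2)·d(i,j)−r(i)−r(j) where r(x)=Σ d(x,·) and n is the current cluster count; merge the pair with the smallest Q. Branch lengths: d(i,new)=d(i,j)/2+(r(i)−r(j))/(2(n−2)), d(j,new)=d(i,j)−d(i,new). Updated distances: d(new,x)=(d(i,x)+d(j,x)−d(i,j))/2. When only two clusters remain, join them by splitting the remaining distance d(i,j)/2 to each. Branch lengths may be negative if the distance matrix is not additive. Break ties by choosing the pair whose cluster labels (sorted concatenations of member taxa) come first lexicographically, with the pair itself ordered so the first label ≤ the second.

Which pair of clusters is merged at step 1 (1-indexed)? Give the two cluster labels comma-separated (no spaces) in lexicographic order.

step 1: merge (H,Q) at d=1, Q=-44; branch lengths H→-1, Q→2; new cluster HQ
  updated: d(HQ,P)=17, d(HQ,V)=4
step 2: merge (HQ,P) at d=17, Q=-36; branch lengths HQ→3, P→14; new cluster HPQ
  updated: d(HPQ,V)=1
step 3: merge (HPQ,V) at d=1; branch lengths HPQ→1/2, V→1/2; new cluster HPQV
final tree: (((H:-1,Q:2):3,P:14):1/2,V:1/2)
total length: 19

H,Q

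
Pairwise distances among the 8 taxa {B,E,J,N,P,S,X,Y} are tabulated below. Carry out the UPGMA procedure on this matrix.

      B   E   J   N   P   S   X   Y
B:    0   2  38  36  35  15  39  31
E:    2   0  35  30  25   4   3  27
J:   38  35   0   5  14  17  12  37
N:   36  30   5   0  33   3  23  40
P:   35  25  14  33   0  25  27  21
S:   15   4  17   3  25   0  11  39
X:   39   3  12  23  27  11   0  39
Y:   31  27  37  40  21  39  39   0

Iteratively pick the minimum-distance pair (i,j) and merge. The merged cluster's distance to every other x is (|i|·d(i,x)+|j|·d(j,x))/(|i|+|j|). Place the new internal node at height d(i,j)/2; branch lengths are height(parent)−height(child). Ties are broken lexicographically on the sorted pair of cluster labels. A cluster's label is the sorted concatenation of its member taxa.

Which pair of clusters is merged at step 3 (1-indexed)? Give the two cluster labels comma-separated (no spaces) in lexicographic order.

1. join B+E (d=2) ⇒ BE; edges |B|=1, |E|=1
  updated: d(BE,J)=73/2, d(BE,N)=33, d(BE,P)=30, d(BE,S)=19/2, d(BE,X)=21, d(BE,Y)=29
2. join N+S (d=3) ⇒ NS; edges |N|=3/2, |S|=3/2
  updated: d(BE,NS)=85/4, d(J,NS)=11, d(NS,P)=29, d(NS,X)=17, d(NS,Y)=79/2
3. join J+NS (d=11) ⇒ JNS; edges |J|=11/2, |NS|=4
  updated: d(BE,JNS)=79/3, d(JNS,P)=24, d(JNS,X)=46/3, d(JNS,Y)=116/3
4. join JNS+X (d=46/3) ⇒ JNSX; edges |JNS|=13/6, |X|=23/3
  updated: d(BE,JNSX)=25, d(JNSX,P)=99/4, d(JNSX,Y)=155/4
5. join P+Y (d=21) ⇒ PY; edges |P|=21/2, |Y|=21/2
  updated: d(BE,PY)=59/2, d(JNSX,PY)=127/4
6. join BE+JNSX (d=25) ⇒ BEJNSX; edges |BE|=23/2, |JNSX|=29/6
  updated: d(BEJNSX,PY)=31
7. join BEJNSX+PY (d=31) ⇒ BEJNPSXY; edges |BEJNSX|=3, |PY|=5
final tree: (((B:1,E:1):23/2,((J:11/2,(N:3/2,S:3/2):4):13/6,X:23/3):29/6):3,(P:21/2,Y:21/2):5)
total length: 209/3

J,NS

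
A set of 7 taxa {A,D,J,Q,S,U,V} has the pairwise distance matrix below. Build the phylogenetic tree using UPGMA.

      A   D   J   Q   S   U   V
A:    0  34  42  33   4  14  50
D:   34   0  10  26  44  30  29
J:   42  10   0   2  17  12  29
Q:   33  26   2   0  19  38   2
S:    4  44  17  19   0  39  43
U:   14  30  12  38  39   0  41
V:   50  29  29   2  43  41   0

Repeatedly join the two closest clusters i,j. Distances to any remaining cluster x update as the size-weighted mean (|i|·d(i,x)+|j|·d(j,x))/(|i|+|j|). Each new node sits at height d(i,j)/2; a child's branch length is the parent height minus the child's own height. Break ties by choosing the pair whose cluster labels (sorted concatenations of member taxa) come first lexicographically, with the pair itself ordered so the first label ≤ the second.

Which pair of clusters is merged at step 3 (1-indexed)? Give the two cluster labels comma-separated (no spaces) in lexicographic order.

1. join J+Q (d=2) ⇒ JQ; edges |J|=1, |Q|=1
  updated: d(A,JQ)=75/2, d(D,JQ)=18, d(JQ,S)=18, d(JQ,U)=25, d(JQ,V)=31/2
2. join A+S (d=4) ⇒ AS; edges |A|=2, |S|=2
  updated: d(AS,D)=39, d(AS,JQ)=111/4, d(AS,U)=53/2, d(AS,V)=93/2
3. join JQ+V (d=31/2) ⇒ JQV; edges |JQ|=27/4, |V|=31/4
  updated: d(AS,JQV)=34, d(D,JQV)=65/3, d(JQV,U)=91/3
4. join D+JQV (d=65/3) ⇒ DJQV; edges |D|=65/6, |JQV|=37/12
  updated: d(AS,DJQV)=141/4, d(DJQV,U)=121/4
5. join AS+U (d=53/2) ⇒ ASU; edges |AS|=45/4, |U|=53/4
  updated: d(ASU,DJQV)=403/12
6. join ASU+DJQV (d=403/12) ⇒ ADJQSUV; edges |ASU|=85/24, |DJQV|=143/24
final tree: (((A:2,S:2):45/4,U:53/4):85/24,(D:65/6,((J:1,Q:1):27/4,V:31/4):37/12):143/24)
total length: 821/12

JQ,V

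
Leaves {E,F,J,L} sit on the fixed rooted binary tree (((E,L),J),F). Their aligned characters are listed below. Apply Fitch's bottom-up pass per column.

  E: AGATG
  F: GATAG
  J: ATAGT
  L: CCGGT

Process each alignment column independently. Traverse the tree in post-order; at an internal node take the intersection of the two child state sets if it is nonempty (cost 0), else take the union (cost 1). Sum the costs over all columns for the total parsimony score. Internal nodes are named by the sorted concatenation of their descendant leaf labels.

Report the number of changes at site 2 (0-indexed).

[col 0] EL: children E:{A}, L:{C} ∪→ {A,C}; cost 1
[col 0] EJL: children EL:{A,C}, J:{A} ∩→ {A}; cost 0
[col 0] EFJL: children EJL:{A}, F:{G} ∪→ {A,G}; cost 1
[col 1] EL: children E:{G}, L:{C} ∪→ {C,G}; cost 1
[col 1] EJL: children EL:{C,G}, J:{T} ∪→ {C,G,T}; cost 1
[col 1] EFJL: children EJL:{C,G,T}, F:{A} ∪→ {A,C,G,T}; cost 1
[col 2] EL: children E:{A}, L:{G} ∪→ {A,G}; cost 1
[col 2] EJL: children EL:{A,G}, J:{A} ∩→ {A}; cost 0
[col 2] EFJL: children EJL:{A}, F:{T} ∪→ {A,T}; cost 1
[col 3] EL: children E:{T}, L:{G} ∪→ {G,T}; cost 1
[col 3] EJL: children EL:{G,T}, J:{G} ∩→ {G}; cost 0
[col 3] EFJL: children EJL:{G}, F:{A} ∪→ {A,G}; cost 1
[col 4] EL: children E:{G}, L:{T} ∪→ {G,T}; cost 1
[col 4] EJL: children EL:{G,T}, J:{T} ∩→ {T}; cost 0
[col 4] EFJL: children EJL:{T}, F:{G} ∪→ {G,T}; cost 1
per-site changes: [2, 3, 2, 2, 2]; total = 11

2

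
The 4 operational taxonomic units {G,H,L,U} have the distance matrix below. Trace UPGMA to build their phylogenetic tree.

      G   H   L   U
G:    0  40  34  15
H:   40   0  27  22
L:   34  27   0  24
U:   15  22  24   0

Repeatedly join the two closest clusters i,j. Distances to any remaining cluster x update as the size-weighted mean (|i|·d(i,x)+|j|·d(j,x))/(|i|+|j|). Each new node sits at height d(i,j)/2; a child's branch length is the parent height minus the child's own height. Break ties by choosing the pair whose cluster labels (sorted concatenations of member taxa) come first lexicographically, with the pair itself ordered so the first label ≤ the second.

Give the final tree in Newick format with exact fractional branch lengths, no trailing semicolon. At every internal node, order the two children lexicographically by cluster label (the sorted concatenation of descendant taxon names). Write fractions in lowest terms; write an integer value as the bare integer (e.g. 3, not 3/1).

step 1: merge (G,U) at d=15; branch lengths G→15/2, U→15/2; new cluster GU
  updated: d(GU,H)=31, d(GU,L)=29
step 2: merge (H,L) at d=27; branch lengths H→27/2, L→27/2; new cluster HL
  updated: d(GU,HL)=30
step 3: merge (GU,HL) at d=30; branch lengths GU→15/2, HL→3/2; new cluster GHLU
final tree: ((G:15/2,U:15/2):15/2,(H:27/2,L:27/2):3/2)
total length: 51

((G:15/2,U:15/2):15/2,(H:27/2,L:27/2):3/2)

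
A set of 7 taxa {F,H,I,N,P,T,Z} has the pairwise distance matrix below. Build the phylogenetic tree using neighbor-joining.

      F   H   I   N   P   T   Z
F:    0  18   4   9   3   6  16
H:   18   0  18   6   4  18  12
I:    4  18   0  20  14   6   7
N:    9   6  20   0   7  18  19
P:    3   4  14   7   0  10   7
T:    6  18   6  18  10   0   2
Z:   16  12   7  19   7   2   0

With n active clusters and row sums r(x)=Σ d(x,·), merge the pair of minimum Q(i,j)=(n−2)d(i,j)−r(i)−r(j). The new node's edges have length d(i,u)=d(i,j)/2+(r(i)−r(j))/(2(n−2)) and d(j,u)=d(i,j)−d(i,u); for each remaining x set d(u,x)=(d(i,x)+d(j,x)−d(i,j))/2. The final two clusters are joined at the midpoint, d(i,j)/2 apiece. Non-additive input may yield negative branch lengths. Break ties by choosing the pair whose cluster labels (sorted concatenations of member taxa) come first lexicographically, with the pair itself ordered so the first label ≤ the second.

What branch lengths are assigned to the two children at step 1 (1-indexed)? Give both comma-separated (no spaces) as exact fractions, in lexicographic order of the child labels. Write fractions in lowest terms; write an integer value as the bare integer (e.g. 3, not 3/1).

27/10,33/10

step 1: merge (H,N) at d=6, Q=-125; branch lengths H→27/10, N→33/10; new cluster HN
  updated: d(F,HN)=21/2, d(HN,I)=16, d(HN,P)=5/2, d(HN,T)=15, d(HN,Z)=25/2
step 2: merge (HN,P) at d=5/2, Q=-83; branch lengths HN→15/4, P→-5/4; new cluster HNP
  updated: d(F,HNP)=11/2, d(HNP,I)=55/4, d(HNP,T)=45/4, d(HNP,Z)=17/2
step 3: merge (F,HNP) at d=11/2, Q=-54; branch lengths F→3/2, HNP→4; new cluster FHNP
  updated: d(FHNP,I)=49/8, d(FHNP,T)=47/8, d(FHNP,Z)=19/2
step 4: merge (FHNP,I) at d=49/8, Q=-227/8; branch lengths FHNP→117/32, I→79/32; new cluster FHINP
  updated: d(FHINP,T)=23/8, d(FHINP,Z)=83/16
step 5: merge (FHINP,T) at d=23/8, Q=-161/16; branch lengths FHINP→97/32, T→-5/32; new cluster FHINPT
  updated: d(FHINPT,Z)=69/32
step 6: merge (FHINPT,Z) at d=69/32; branch lengths FHINPT→69/64, Z→69/64; new cluster FHINPTZ
final tree: ((((F:3/2,((H:27/10,N:33/10):15/4,P:-5/4):4):117/32,I:79/32):97/32,T:-5/32):69/64,Z:69/64)
total length: 805/32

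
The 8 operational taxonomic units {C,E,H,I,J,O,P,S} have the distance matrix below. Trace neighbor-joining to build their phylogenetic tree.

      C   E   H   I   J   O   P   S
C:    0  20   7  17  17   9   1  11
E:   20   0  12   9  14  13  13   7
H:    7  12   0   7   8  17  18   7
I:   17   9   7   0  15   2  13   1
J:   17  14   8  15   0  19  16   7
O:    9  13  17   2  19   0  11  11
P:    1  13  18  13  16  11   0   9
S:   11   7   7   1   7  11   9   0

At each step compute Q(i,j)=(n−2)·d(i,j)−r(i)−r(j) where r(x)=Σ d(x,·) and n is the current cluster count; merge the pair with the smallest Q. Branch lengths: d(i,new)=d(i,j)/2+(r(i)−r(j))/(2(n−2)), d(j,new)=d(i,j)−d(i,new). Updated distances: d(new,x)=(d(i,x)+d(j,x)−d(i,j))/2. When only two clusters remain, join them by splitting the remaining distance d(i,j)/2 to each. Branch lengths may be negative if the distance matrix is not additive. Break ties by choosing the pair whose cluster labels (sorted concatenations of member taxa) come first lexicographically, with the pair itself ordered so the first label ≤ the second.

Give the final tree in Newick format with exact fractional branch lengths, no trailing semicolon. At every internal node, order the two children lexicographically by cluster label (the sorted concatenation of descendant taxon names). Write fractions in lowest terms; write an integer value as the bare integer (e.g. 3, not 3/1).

iteration 1: select C,P (d=1, Q=-157); attach at lengths (7/12, 5/12); label the merged cluster CP
  updated: d(CP,E)=16, d(CP,H)=12, d(CP,I)=29/2, d(CP,J)=16, d(CP,O)=19/2, d(CP,S)=19/2
iteration 2: select I,O (d=2, Q=-110); attach at lengths (-13/10, 33/10); label the merged cluster IO
  updated: d(CP,IO)=11, d(E,IO)=10, d(H,IO)=11, d(IO,J)=16, d(IO,S)=5
iteration 3: select H,J (d=8, Q=-79); attach at lengths (21/8, 43/8); label the merged cluster HJ
  updated: d(CP,HJ)=10, d(E,HJ)=9, d(HJ,IO)=19/2, d(HJ,S)=3
iteration 4: select CP,IO (d=11, Q=-49); attach at lengths (22/3, 11/3); label the merged cluster CIOP
  updated: d(CIOP,E)=15/2, d(CIOP,HJ)=17/4, d(CIOP,S)=7/4
iteration 5: select CIOP,E (d=15/2, Q=-22); attach at lengths (5/4, 25/4); label the merged cluster CEIOP
  updated: d(CEIOP,HJ)=23/8, d(CEIOP,S)=5/8
iteration 6: select CEIOP,HJ (d=23/8, Q=-13/2); attach at lengths (1/4, 21/8); label the merged cluster CEHIJOP
  updated: d(CEHIJOP,S)=3/8
iteration 7: select CEHIJOP,S (d=3/8); attach at lengths (3/16, 3/16); label the merged cluster CEHIJOPS
final tree: (((((C:7/12,P:5/12):22/3,(I:-13/10,O:33/10):11/3):5/4,E:25/4):1/4,(H:21/8,J:43/8):21/8):3/16,S:3/16)
total length: 131/4

(((((C:7/12,P:5/12):22/3,(I:-13/10,O:33/10):11/3):5/4,E:25/4):1/4,(H:21/8,J:43/8):21/8):3/16,S:3/16)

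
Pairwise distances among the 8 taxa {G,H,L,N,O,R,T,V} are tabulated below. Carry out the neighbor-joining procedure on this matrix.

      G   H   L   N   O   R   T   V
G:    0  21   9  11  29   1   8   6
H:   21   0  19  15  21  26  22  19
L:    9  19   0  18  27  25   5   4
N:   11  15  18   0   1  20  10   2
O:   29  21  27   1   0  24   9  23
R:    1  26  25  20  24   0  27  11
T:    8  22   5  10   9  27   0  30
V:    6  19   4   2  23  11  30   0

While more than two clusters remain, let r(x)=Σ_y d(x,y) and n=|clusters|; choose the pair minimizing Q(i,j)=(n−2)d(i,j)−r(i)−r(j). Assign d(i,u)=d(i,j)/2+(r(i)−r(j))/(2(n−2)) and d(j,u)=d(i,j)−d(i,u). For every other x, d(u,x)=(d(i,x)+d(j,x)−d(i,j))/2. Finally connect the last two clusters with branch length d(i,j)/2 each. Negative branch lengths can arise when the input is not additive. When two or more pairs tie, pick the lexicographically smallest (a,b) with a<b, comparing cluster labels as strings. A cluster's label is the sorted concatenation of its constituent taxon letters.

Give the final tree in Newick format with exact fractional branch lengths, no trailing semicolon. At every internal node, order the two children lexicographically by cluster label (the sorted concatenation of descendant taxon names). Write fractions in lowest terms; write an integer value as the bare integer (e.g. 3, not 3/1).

step 1: merge (G,R) at d=1, Q=-213; branch lengths G→-43/12, R→55/12; new cluster GR
  updated: d(GR,H)=23, d(GR,L)=33/2, d(GR,N)=15, d(GR,O)=26, d(GR,T)=17, d(GR,V)=8
step 2: merge (N,O) at d=1, Q=-163; branch lengths N→-41/10, O→51/10; new cluster NO
  updated: d(GR,NO)=20, d(H,NO)=35/2, d(L,NO)=22, d(NO,T)=9, d(NO,V)=12
step 3: merge (L,T) at d=5, Q=-259/2; branch lengths L→7/16, T→73/16; new cluster LT
  updated: d(GR,LT)=57/4, d(H,LT)=18, d(LT,NO)=13, d(LT,V)=29/2
step 4: merge (GR,V) at d=8, Q=-379/4; branch lengths GR→143/24, V→49/24; new cluster GRV
  updated: d(GRV,H)=17, d(GRV,LT)=83/8, d(GRV,NO)=12
step 5: merge (GRV,LT) at d=83/8, Q=-60; branch lengths GRV→75/16, LT→91/16; new cluster GLRTV
  updated: d(GLRTV,H)=197/16, d(GLRTV,NO)=117/16
step 6: merge (GLRTV,H) at d=197/16, Q=-297/8; branch lengths GLRTV→17/16, H→45/4; new cluster GHLRTV
  updated: d(GHLRTV,NO)=25/4
step 7: merge (GHLRTV,NO) at d=25/4; branch lengths GHLRTV→25/8, NO→25/8; new cluster GHLNORTV
final tree: (((((G:-43/12,R:55/12):143/24,V:49/24):75/16,(L:7/16,T:73/16):91/16):17/16,H:45/4):25/8,(N:-41/10,O:51/10):25/8)
total length: 703/16

(((((G:-43/12,R:55/12):143/24,V:49/24):75/16,(L:7/16,T:73/16):91/16):17/16,H:45/4):25/8,(N:-41/10,O:51/10):25/8)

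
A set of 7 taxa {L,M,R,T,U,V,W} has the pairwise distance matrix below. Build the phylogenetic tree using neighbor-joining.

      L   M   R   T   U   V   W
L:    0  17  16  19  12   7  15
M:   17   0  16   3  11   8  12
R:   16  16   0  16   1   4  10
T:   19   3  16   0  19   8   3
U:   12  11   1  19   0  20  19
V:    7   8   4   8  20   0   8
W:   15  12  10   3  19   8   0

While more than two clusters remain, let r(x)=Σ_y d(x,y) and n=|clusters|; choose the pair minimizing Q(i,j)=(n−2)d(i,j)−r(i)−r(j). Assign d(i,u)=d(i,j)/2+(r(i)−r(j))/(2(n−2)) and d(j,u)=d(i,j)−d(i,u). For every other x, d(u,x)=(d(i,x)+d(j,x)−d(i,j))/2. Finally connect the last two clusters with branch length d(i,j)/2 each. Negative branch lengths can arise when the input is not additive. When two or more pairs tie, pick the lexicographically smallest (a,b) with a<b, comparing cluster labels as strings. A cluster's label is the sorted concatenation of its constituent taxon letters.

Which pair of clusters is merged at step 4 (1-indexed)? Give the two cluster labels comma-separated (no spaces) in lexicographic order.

step 1: merge (R,U) at d=1, Q=-140; branch lengths R→-7/5, U→12/5; new cluster RU
  updated: d(L,RU)=27/2, d(M,RU)=13, d(RU,T)=17, d(RU,V)=23/2, d(RU,W)=14
step 2: merge (M,T) at d=3, Q=-91; branch lengths M→15/8, T→9/8; new cluster MT
  updated: d(L,MT)=33/2, d(MT,RU)=27/2, d(MT,V)=13/2, d(MT,W)=6
step 3: merge (MT,W) at d=6, Q=-135/2; branch lengths MT→35/12, W→37/12; new cluster MTW
  updated: d(L,MTW)=51/4, d(MTW,RU)=43/4, d(MTW,V)=17/4
step 4: merge (L,RU) at d=27/2, Q=-42; branch lengths L→49/8, RU→59/8; new cluster LRU
  updated: d(LRU,MTW)=5, d(LRU,V)=5/2
step 5: merge (LRU,MTW) at d=5, Q=-47/4; branch lengths LRU→13/8, MTW→27/8; new cluster LMRTUW
  updated: d(LMRTUW,V)=7/8
step 6: merge (LMRTUW,V) at d=7/8; branch lengths LMRTUW→7/16, V→7/16; new cluster LMRTUVW
final tree: (((L:49/8,(R:-7/5,U:12/5):59/8):13/8,((M:15/8,T:9/8):35/12,W:37/12):27/8):7/16,V:7/16)
total length: 235/8

L,RU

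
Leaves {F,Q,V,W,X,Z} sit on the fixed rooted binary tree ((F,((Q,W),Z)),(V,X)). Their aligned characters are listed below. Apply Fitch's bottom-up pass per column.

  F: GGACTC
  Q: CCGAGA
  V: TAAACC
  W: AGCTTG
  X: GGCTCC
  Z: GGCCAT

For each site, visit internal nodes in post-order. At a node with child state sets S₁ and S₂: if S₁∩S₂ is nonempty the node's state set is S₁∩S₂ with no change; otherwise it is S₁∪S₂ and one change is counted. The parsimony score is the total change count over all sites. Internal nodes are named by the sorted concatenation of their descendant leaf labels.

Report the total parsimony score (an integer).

18

site 0, node QW: Q={C} ∪ W={A} → {A,C} (+1)
site 0, node QWZ: QW={A,C} ∪ Z={G} → {A,C,G} (+1)
site 0, node FQWZ: F={G} ∩ QWZ={A,C,G} → {G} (+0)
site 0, node VX: V={T} ∪ X={G} → {G,T} (+1)
site 0, node FQVWXZ: FQWZ={G} ∩ VX={G,T} → {G} (+0)
site 1, node QW: Q={C} ∪ W={G} → {C,G} (+1)
site 1, node QWZ: QW={C,G} ∩ Z={G} → {G} (+0)
site 1, node FQWZ: F={G} ∩ QWZ={G} → {G} (+0)
site 1, node VX: V={A} ∪ X={G} → {A,G} (+1)
site 1, node FQVWXZ: FQWZ={G} ∩ VX={A,G} → {G} (+0)
site 2, node QW: Q={G} ∪ W={C} → {C,G} (+1)
site 2, node QWZ: QW={C,G} ∩ Z={C} → {C} (+0)
site 2, node FQWZ: F={A} ∪ QWZ={C} → {A,C} (+1)
site 2, node VX: V={A} ∪ X={C} → {A,C} (+1)
site 2, node FQVWXZ: FQWZ={A,C} ∩ VX={A,C} → {A,C} (+0)
site 3, node QW: Q={A} ∪ W={T} → {A,T} (+1)
site 3, node QWZ: QW={A,T} ∪ Z={C} → {A,C,T} (+1)
site 3, node FQWZ: F={C} ∩ QWZ={A,C,T} → {C} (+0)
site 3, node VX: V={A} ∪ X={T} → {A,T} (+1)
site 3, node FQVWXZ: FQWZ={C} ∪ VX={A,T} → {A,C,T} (+1)
site 4, node QW: Q={G} ∪ W={T} → {G,T} (+1)
site 4, node QWZ: QW={G,T} ∪ Z={A} → {A,G,T} (+1)
site 4, node FQWZ: F={T} ∩ QWZ={A,G,T} → {T} (+0)
site 4, node VX: V={C} ∩ X={C} → {C} (+0)
site 4, node FQVWXZ: FQWZ={T} ∪ VX={C} → {C,T} (+1)
site 5, node QW: Q={A} ∪ W={G} → {A,G} (+1)
site 5, node QWZ: QW={A,G} ∪ Z={T} → {A,G,T} (+1)
site 5, node FQWZ: F={C} ∪ QWZ={A,G,T} → {A,C,G,T} (+1)
site 5, node VX: V={C} ∩ X={C} → {C} (+0)
site 5, node FQVWXZ: FQWZ={A,C,G,T} ∩ VX={C} → {C} (+0)
per-site changes: [3, 2, 3, 4, 3, 3]; total = 18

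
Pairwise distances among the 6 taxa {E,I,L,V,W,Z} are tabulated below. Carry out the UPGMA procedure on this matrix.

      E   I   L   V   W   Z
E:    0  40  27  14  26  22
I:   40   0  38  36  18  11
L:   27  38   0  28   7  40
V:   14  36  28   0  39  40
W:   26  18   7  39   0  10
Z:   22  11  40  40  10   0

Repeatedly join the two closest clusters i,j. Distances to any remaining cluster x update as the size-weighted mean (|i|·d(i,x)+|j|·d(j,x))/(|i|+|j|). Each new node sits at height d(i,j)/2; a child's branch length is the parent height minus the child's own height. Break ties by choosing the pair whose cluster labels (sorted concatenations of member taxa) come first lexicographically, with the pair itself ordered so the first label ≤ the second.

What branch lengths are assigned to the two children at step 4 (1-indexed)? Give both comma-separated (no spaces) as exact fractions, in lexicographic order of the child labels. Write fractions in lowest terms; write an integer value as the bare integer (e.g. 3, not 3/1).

1. join L+W (d=7) ⇒ LW; edges |L|=7/2, |W|=7/2
  updated: d(E,LW)=53/2, d(I,LW)=28, d(LW,V)=67/2, d(LW,Z)=25
2. join I+Z (d=11) ⇒ IZ; edges |I|=11/2, |Z|=11/2
  updated: d(E,IZ)=31, d(IZ,LW)=53/2, d(IZ,V)=38
3. join E+V (d=14) ⇒ EV; edges |E|=7, |V|=7
  updated: d(EV,IZ)=69/2, d(EV,LW)=30
4. join IZ+LW (d=53/2) ⇒ ILWZ; edges |IZ|=31/4, |LW|=39/4
  updated: d(EV,ILWZ)=129/4
5. join EV+ILWZ (d=129/4) ⇒ EILVWZ; edges |EV|=73/8, |ILWZ|=23/8
final tree: ((E:7,V:7):73/8,((I:11/2,Z:11/2):31/4,(L:7/2,W:7/2):39/4):23/8)
total length: 123/2

31/4,39/4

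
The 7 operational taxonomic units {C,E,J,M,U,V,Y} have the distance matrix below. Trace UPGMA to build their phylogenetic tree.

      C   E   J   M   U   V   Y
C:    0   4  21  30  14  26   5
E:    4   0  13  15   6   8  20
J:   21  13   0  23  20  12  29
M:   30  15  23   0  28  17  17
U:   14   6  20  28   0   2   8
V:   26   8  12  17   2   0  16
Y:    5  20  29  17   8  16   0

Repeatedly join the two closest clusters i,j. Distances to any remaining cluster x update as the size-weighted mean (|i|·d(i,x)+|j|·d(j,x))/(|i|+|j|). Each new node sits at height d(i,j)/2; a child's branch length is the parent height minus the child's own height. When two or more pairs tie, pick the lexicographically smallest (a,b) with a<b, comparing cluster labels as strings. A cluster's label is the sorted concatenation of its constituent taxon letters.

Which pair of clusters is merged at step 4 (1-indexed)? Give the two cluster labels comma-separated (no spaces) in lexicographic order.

CE,UVY

1. join U+V (d=2) ⇒ UV; edges |U|=1, |V|=1
  updated: d(C,UV)=20, d(E,UV)=7, d(J,UV)=16, d(M,UV)=45/2, d(UV,Y)=12
2. join C+E (d=4) ⇒ CE; edges |C|=2, |E|=2
  updated: d(CE,J)=17, d(CE,M)=45/2, d(CE,UV)=27/2, d(CE,Y)=25/2
3. join UV+Y (d=12) ⇒ UVY; edges |UV|=5, |Y|=6
  updated: d(CE,UVY)=79/6, d(J,UVY)=61/3, d(M,UVY)=62/3
4. join CE+UVY (d=79/6) ⇒ CEUVY; edges |CE|=55/12, |UVY|=7/12
  updated: d(CEUVY,J)=19, d(CEUVY,M)=107/5
5. join CEUVY+J (d=19) ⇒ CEJUVY; edges |CEUVY|=35/12, |J|=19/2
  updated: d(CEJUVY,M)=65/3
6. join CEJUVY+M (d=65/3) ⇒ CEJMUVY; edges |CEJUVY|=4/3, |M|=65/6
final tree: ((((C:2,E:2):55/12,((U:1,V:1):5,Y:6):7/12):35/12,J:19/2):4/3,M:65/6)
total length: 187/4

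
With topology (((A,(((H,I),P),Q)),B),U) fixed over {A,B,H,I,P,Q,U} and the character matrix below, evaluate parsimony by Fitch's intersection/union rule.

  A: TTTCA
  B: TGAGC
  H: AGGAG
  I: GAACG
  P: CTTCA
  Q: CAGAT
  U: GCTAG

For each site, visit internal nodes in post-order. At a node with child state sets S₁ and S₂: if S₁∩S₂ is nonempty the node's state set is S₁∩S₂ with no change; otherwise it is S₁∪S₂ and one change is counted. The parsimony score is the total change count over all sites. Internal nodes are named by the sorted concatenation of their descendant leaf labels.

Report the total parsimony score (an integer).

21

HI@0: {A} ∪ {G} = {A,G} (union, +1)
HIP@0: {A,G} ∪ {C} = {A,C,G} (union, +1)
HIPQ@0: {A,C,G} ∩ {C} = {C} (intersection, +0)
AHIPQ@0: {T} ∪ {C} = {C,T} (union, +1)
ABHIPQ@0: {C,T} ∩ {T} = {T} (intersection, +0)
ABHIPQU@0: {T} ∪ {G} = {G,T} (union, +1)
HI@1: {G} ∪ {A} = {A,G} (union, +1)
HIP@1: {A,G} ∪ {T} = {A,G,T} (union, +1)
HIPQ@1: {A,G,T} ∩ {A} = {A} (intersection, +0)
AHIPQ@1: {T} ∪ {A} = {A,T} (union, +1)
ABHIPQ@1: {A,T} ∪ {G} = {A,G,T} (union, +1)
ABHIPQU@1: {A,G,T} ∪ {C} = {A,C,G,T} (union, +1)
HI@2: {G} ∪ {A} = {A,G} (union, +1)
HIP@2: {A,G} ∪ {T} = {A,G,T} (union, +1)
HIPQ@2: {A,G,T} ∩ {G} = {G} (intersection, +0)
AHIPQ@2: {T} ∪ {G} = {G,T} (union, +1)
ABHIPQ@2: {G,T} ∪ {A} = {A,G,T} (union, +1)
ABHIPQU@2: {A,G,T} ∩ {T} = {T} (intersection, +0)
HI@3: {A} ∪ {C} = {A,C} (union, +1)
HIP@3: {A,C} ∩ {C} = {C} (intersection, +0)
HIPQ@3: {C} ∪ {A} = {A,C} (union, +1)
AHIPQ@3: {C} ∩ {A,C} = {C} (intersection, +0)
ABHIPQ@3: {C} ∪ {G} = {C,G} (union, +1)
ABHIPQU@3: {C,G} ∪ {A} = {A,C,G} (union, +1)
HI@4: {G} ∩ {G} = {G} (intersection, +0)
HIP@4: {G} ∪ {A} = {A,G} (union, +1)
HIPQ@4: {A,G} ∪ {T} = {A,G,T} (union, +1)
AHIPQ@4: {A} ∩ {A,G,T} = {A} (intersection, +0)
ABHIPQ@4: {A} ∪ {C} = {A,C} (union, +1)
ABHIPQU@4: {A,C} ∪ {G} = {A,C,G} (union, +1)
per-site changes: [4, 5, 4, 4, 4]; total = 21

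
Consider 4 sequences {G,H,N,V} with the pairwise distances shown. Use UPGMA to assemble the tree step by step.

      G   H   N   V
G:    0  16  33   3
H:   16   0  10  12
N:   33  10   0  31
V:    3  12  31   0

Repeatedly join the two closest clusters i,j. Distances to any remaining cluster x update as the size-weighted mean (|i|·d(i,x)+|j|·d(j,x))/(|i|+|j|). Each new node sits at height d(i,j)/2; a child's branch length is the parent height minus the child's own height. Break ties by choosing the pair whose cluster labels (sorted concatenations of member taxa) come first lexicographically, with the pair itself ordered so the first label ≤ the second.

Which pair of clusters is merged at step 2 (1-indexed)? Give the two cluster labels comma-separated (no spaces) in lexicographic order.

iteration 1: select G,V (d=3); attach at lengths (3/2, 3/2); label the merged cluster GV
  updated: d(GV,H)=14, d(GV,N)=32
iteration 2: select H,N (d=10); attach at lengths (5, 5); label the merged cluster HN
  updated: d(GV,HN)=23
iteration 3: select GV,HN (d=23); attach at lengths (10, 13/2); label the merged cluster GHNV
final tree: ((G:3/2,V:3/2):10,(H:5,N:5):13/2)
total length: 59/2

H,N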